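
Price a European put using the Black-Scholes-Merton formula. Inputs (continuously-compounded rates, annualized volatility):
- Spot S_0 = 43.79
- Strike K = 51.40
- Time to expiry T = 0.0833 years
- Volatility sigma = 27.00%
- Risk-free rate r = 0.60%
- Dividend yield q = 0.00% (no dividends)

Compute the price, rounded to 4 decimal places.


Answer: Price = 7.6117

Derivation:
d1 = (ln(S/K) + (r - q + 0.5*sigma^2) * T) / (sigma * sqrt(T)) = -2.01082060
d2 = d1 - sigma * sqrt(T) = -2.08874730
exp(-rT) = 0.99950032; exp(-qT) = 1.00000000
P = K * exp(-rT) * N(-d2) - S_0 * exp(-qT) * N(-d1)
N(-d1) = 0.97782780; N(-d2) = 0.98163476
P = 51.4000 * 0.99950032 * 0.98163476 - 43.7900 * 1.00000000 * 0.97782780 = 7.6117


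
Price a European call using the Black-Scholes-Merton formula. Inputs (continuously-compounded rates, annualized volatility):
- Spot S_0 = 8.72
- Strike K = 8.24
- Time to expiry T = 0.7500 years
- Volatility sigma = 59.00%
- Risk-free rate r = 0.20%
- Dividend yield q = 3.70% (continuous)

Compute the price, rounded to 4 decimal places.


d1 = (ln(S/K) + (r - q + 0.5*sigma^2) * T) / (sigma * sqrt(T)) = 0.31491305
d2 = d1 - sigma * sqrt(T) = -0.19604194
exp(-rT) = 0.99850112; exp(-qT) = 0.97263149
C = S_0 * exp(-qT) * N(d1) - K * exp(-rT) * N(d2)
N(d1) = 0.62358616; N(d2) = 0.42228867
C = 8.7200 * 0.97263149 * 0.62358616 - 8.2400 * 0.99850112 * 0.42228867 = 1.8144

Answer: Price = 1.8144


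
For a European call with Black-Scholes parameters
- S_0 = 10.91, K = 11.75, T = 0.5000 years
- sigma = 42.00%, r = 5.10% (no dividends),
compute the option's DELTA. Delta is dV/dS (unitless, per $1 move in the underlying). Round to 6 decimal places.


d1 = -0.0153995760; d2 = -0.3123844241
phi(d1) = 0.3988949792; exp(-qT) = 1.0000000000; exp(-rT) = 0.9748223790
N(d1) = 0.4938567008
Delta = exp(-qT) * N(d1) = 1.0000000000 * 0.4938567008 = 0.493857

Answer: Delta = 0.493857


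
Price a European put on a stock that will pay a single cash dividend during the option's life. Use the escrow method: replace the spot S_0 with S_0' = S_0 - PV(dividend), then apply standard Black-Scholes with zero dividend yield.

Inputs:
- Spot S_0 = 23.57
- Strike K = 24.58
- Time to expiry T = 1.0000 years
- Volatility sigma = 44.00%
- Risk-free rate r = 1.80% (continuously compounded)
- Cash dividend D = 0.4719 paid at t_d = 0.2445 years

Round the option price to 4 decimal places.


Answer: Price = 4.6540

Derivation:
PV(D) = D * exp(-r * t_d) = 0.4719 * 0.99560867 = 0.46982773
S_0' = S_0 - PV(D) = 23.5700 - 0.46982773 = 23.10017227
d1 = (ln(S_0'/K) + (r + sigma^2/2)*T) / (sigma*sqrt(T)) = 0.11978857
d2 = d1 - sigma*sqrt(T) = -0.32021143
exp(-rT) = 0.98216103
N(-d1) = 0.45232532; N(-d2) = 0.62559597
P = K * exp(-rT) * N(-d2) - S_0' * N(-d1) = 24.5800 * 0.98216103 * 0.62559597 - 23.10017227 * 0.45232532 = 4.6540


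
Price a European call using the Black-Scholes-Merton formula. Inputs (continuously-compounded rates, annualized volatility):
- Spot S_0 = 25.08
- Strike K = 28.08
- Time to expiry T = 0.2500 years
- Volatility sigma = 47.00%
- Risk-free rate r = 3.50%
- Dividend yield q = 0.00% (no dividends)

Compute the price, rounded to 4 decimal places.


Answer: Price = 1.3352

Derivation:
d1 = (ln(S/K) + (r - q + 0.5*sigma^2) * T) / (sigma * sqrt(T)) = -0.32606112
d2 = d1 - sigma * sqrt(T) = -0.56106112
exp(-rT) = 0.99128817; exp(-qT) = 1.00000000
C = S_0 * exp(-qT) * N(d1) - K * exp(-rT) * N(d2)
N(d1) = 0.37218906; N(d2) = 0.28737794
C = 25.0800 * 1.00000000 * 0.37218906 - 28.0800 * 0.99128817 * 0.28737794 = 1.3352


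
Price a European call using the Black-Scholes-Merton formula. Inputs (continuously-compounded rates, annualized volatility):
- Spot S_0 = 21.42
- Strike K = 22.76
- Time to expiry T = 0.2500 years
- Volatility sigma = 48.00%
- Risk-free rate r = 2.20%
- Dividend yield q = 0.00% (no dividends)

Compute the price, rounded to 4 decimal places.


Answer: Price = 1.5515

Derivation:
d1 = (ln(S/K) + (r - q + 0.5*sigma^2) * T) / (sigma * sqrt(T)) = -0.10991477
d2 = d1 - sigma * sqrt(T) = -0.34991477
exp(-rT) = 0.99451510; exp(-qT) = 1.00000000
C = S_0 * exp(-qT) * N(d1) - K * exp(-rT) * N(d2)
N(d1) = 0.45623849; N(d2) = 0.36320133
C = 21.4200 * 1.00000000 * 0.45623849 - 22.7600 * 0.99451510 * 0.36320133 = 1.5515


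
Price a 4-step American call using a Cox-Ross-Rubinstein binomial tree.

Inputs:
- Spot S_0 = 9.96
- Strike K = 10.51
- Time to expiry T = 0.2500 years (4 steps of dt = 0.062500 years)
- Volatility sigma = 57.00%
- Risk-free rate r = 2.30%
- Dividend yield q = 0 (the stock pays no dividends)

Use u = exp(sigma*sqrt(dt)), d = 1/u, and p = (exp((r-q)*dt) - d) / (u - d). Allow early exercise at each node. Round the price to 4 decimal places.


dt = T/N = 0.062500
u = exp(sigma*sqrt(dt)) = 1.153153; d = 1/u = 0.867188
p = (exp((r-q)*dt) - d) / (u - d) = 0.469466
Discount per step: exp(-r*dt) = 0.998564
Stock lattice S(k, i) with i counting down-moves:
  k=0: S(0,0) = 9.9600
  k=1: S(1,0) = 11.4854; S(1,1) = 8.6372
  k=2: S(2,0) = 13.2444; S(2,1) = 9.9600; S(2,2) = 7.4901
  k=3: S(3,0) = 15.2729; S(3,1) = 11.4854; S(3,2) = 8.6372; S(3,3) = 6.4953
  k=4: S(4,0) = 17.6119; S(4,1) = 13.2444; S(4,2) = 9.9600; S(4,3) = 7.4901; S(4,4) = 5.6326
Terminal payoffs V(N, i) = max(S_T - K, 0):
  V(4,0) = 7.101940; V(4,1) = 2.734430; V(4,2) = 0.000000; V(4,3) = 0.000000; V(4,4) = 0.000000
Backward induction: V(k, i) = exp(-r*dt) * [p * V(k+1, i) + (1-p) * V(k+1, i+1)]; then take max(V_cont, immediate exercise) for American.
  V(3,0) = exp(-r*dt) * [p*7.101940 + (1-p)*2.734430] = 4.777952; exercise = 4.762855; V(3,0) = max -> 4.777952
  V(3,1) = exp(-r*dt) * [p*2.734430 + (1-p)*0.000000] = 1.281877; exercise = 0.975405; V(3,1) = max -> 1.281877
  V(3,2) = exp(-r*dt) * [p*0.000000 + (1-p)*0.000000] = 0.000000; exercise = 0.000000; V(3,2) = max -> 0.000000
  V(3,3) = exp(-r*dt) * [p*0.000000 + (1-p)*0.000000] = 0.000000; exercise = 0.000000; V(3,3) = max -> 0.000000
  V(2,0) = exp(-r*dt) * [p*4.777952 + (1-p)*1.281877] = 2.918965; exercise = 2.734430; V(2,0) = max -> 2.918965
  V(2,1) = exp(-r*dt) * [p*1.281877 + (1-p)*0.000000] = 0.600933; exercise = 0.000000; V(2,1) = max -> 0.600933
  V(2,2) = exp(-r*dt) * [p*0.000000 + (1-p)*0.000000] = 0.000000; exercise = 0.000000; V(2,2) = max -> 0.000000
  V(1,0) = exp(-r*dt) * [p*2.918965 + (1-p)*0.600933] = 1.686743; exercise = 0.975405; V(1,0) = max -> 1.686743
  V(1,1) = exp(-r*dt) * [p*0.600933 + (1-p)*0.000000] = 0.281712; exercise = 0.000000; V(1,1) = max -> 0.281712
  V(0,0) = exp(-r*dt) * [p*1.686743 + (1-p)*0.281712] = 0.939973; exercise = 0.000000; V(0,0) = max -> 0.939973

Answer: Price = V(0,0) = 0.9400


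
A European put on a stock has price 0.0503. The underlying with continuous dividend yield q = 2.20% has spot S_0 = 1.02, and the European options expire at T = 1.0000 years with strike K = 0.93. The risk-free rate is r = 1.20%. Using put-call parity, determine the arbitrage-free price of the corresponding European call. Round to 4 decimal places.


Answer: Call price = 0.1292

Derivation:
Put-call parity: C - P = S_0 * exp(-qT) - K * exp(-rT).
S_0 * exp(-qT) = 1.0200 * 0.97824024 = 0.99780504
K * exp(-rT) = 0.9300 * 0.98807171 = 0.91890669
C = P + S*exp(-qT) - K*exp(-rT)
C = 0.0503 + 0.99780504 - 0.91890669 = 0.1292


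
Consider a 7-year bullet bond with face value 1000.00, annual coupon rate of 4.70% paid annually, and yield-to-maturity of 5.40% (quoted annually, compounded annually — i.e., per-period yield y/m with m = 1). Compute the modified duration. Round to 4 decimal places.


Coupon per period c = face * coupon_rate / m = 47.000000
Periods per year m = 1; per-period yield y/m = 0.054000
Number of cashflows N = 7
Cashflows (t years, CF_t, discount factor 1/(1+y/m)^(m*t), PV):
  t = 1.0000: CF_t = 47.000000, DF = 0.948767, PV = 44.592030
  t = 2.0000: CF_t = 47.000000, DF = 0.900158, PV = 42.307429
  t = 3.0000: CF_t = 47.000000, DF = 0.854040, PV = 40.139876
  t = 4.0000: CF_t = 47.000000, DF = 0.810285, PV = 38.083374
  t = 5.0000: CF_t = 47.000000, DF = 0.768771, PV = 36.132233
  t = 6.0000: CF_t = 47.000000, DF = 0.729384, PV = 34.281056
  t = 7.0000: CF_t = 1047.000000, DF = 0.692015, PV = 724.540065
Price P = sum_t PV_t = 960.076063
First compute Macaulay numerator sum_t t * PV_t:
  t * PV_t at t = 1.0000: 44.592030
  t * PV_t at t = 2.0000: 84.614858
  t * PV_t at t = 3.0000: 120.419628
  t * PV_t at t = 4.0000: 152.333495
  t * PV_t at t = 5.0000: 180.661166
  t * PV_t at t = 6.0000: 205.686337
  t * PV_t at t = 7.0000: 5071.780453
Macaulay duration D = 5860.087966 / 960.076063 = 6.103775
Modified duration = D / (1 + y/m) = 6.103775 / (1 + 0.054000) = 5.791058

Answer: Modified duration = 5.7911


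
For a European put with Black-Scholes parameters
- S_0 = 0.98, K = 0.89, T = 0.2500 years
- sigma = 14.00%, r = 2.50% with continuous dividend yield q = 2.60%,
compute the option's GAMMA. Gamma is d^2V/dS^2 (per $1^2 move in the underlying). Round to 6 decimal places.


d1 = 1.4075872705; d2 = 1.3375872705
phi(d1) = 0.1481411868; exp(-qT) = 0.9935210793; exp(-rT) = 0.9937694906
Gamma = exp(-qT) * phi(d1) / (S * sigma * sqrt(T)) = 0.9935210793 * 0.1481411868 / (0.9800 * 0.1400 * 0.5000000000) = 2.145501

Answer: Gamma = 2.145501


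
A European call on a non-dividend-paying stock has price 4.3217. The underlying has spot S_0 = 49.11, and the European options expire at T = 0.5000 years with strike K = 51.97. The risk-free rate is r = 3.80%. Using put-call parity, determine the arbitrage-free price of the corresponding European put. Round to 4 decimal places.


Put-call parity: C - P = S_0 * exp(-qT) - K * exp(-rT).
S_0 * exp(-qT) = 49.1100 * 1.00000000 = 49.11000000
K * exp(-rT) = 51.9700 * 0.98117936 = 50.99189146
P = C - S*exp(-qT) + K*exp(-rT)
P = 4.3217 - 49.11000000 + 50.99189146 = 6.2036

Answer: Put price = 6.2036


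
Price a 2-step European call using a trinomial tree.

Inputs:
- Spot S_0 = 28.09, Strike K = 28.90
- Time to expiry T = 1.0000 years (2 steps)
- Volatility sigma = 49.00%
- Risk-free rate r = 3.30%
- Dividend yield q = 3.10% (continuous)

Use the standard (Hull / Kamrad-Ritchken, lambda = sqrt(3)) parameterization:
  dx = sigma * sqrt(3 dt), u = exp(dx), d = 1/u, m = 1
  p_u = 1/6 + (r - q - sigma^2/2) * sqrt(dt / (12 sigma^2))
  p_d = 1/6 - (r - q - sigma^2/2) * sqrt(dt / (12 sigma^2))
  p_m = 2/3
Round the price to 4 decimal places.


Answer: Price = V(0,0) = 4.2383

Derivation:
dt = T/N = 0.500000; dx = sigma*sqrt(3*dt) = 0.600125
u = exp(dx) = 1.822347; d = 1/u = 0.548743
p_u = 0.117489, p_m = 0.666667, p_d = 0.215844
Discount per step: exp(-r*dt) = 0.983635
Stock lattice S(k, j) with j the centered position index:
  k=0: S(0,+0) = 28.0900
  k=1: S(1,-1) = 15.4142; S(1,+0) = 28.0900; S(1,+1) = 51.1897
  k=2: S(2,-2) = 8.4584; S(2,-1) = 15.4142; S(2,+0) = 28.0900; S(2,+1) = 51.1897; S(2,+2) = 93.2854
Terminal payoffs V(N, j) = max(S_T - K, 0):
  V(2,-2) = 0.000000; V(2,-1) = 0.000000; V(2,+0) = 0.000000; V(2,+1) = 22.289715; V(2,+2) = 64.385400
Backward induction: V(k, j) = exp(-r*dt) * [p_u * V(k+1, j+1) + p_m * V(k+1, j) + p_d * V(k+1, j-1)]
  V(1,-1) = exp(-r*dt) * [p_u*0.000000 + p_m*0.000000 + p_d*0.000000] = 0.000000
  V(1,+0) = exp(-r*dt) * [p_u*22.289715 + p_m*0.000000 + p_d*0.000000] = 2.575950
  V(1,+1) = exp(-r*dt) * [p_u*64.385400 + p_m*22.289715 + p_d*0.000000] = 22.057446
  V(0,+0) = exp(-r*dt) * [p_u*22.057446 + p_m*2.575950 + p_d*0.000000] = 4.238304


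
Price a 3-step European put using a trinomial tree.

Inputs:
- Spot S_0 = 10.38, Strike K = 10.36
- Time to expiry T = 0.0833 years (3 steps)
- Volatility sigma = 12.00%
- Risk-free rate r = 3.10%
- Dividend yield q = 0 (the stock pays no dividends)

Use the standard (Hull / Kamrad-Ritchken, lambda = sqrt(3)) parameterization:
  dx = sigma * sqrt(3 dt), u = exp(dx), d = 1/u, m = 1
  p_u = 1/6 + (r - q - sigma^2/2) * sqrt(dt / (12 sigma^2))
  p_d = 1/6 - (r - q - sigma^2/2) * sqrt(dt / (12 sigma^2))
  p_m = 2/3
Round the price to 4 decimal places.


dt = T/N = 0.027767; dx = sigma*sqrt(3*dt) = 0.034634
u = exp(dx) = 1.035241; d = 1/u = 0.965959
p_u = 0.176207, p_m = 0.666667, p_d = 0.157126
Discount per step: exp(-r*dt) = 0.999140
Stock lattice S(k, j) with j the centered position index:
  k=0: S(0,+0) = 10.3800
  k=1: S(1,-1) = 10.0267; S(1,+0) = 10.3800; S(1,+1) = 10.7458
  k=2: S(2,-2) = 9.6853; S(2,-1) = 10.0267; S(2,+0) = 10.3800; S(2,+1) = 10.7458; S(2,+2) = 11.1245
  k=3: S(3,-3) = 9.3556; S(3,-2) = 9.6853; S(3,-1) = 10.0267; S(3,+0) = 10.3800; S(3,+1) = 10.7458; S(3,+2) = 11.1245; S(3,+3) = 11.5165
Terminal payoffs V(N, j) = max(K - S_T, 0):
  V(3,-3) = 1.004367; V(3,-2) = 0.674667; V(3,-1) = 0.333348; V(3,+0) = 0.000000; V(3,+1) = 0.000000; V(3,+2) = 0.000000; V(3,+3) = 0.000000
Backward induction: V(k, j) = exp(-r*dt) * [p_u * V(k+1, j+1) + p_m * V(k+1, j) + p_d * V(k+1, j-1)]
  V(2,-2) = exp(-r*dt) * [p_u*0.333348 + p_m*0.674667 + p_d*1.004367] = 0.665755
  V(2,-1) = exp(-r*dt) * [p_u*0.000000 + p_m*0.333348 + p_d*0.674667] = 0.327957
  V(2,+0) = exp(-r*dt) * [p_u*0.000000 + p_m*0.000000 + p_d*0.333348] = 0.052333
  V(2,+1) = exp(-r*dt) * [p_u*0.000000 + p_m*0.000000 + p_d*0.000000] = 0.000000
  V(2,+2) = exp(-r*dt) * [p_u*0.000000 + p_m*0.000000 + p_d*0.000000] = 0.000000
  V(1,-1) = exp(-r*dt) * [p_u*0.052333 + p_m*0.327957 + p_d*0.665755] = 0.332181
  V(1,+0) = exp(-r*dt) * [p_u*0.000000 + p_m*0.052333 + p_d*0.327957] = 0.086345
  V(1,+1) = exp(-r*dt) * [p_u*0.000000 + p_m*0.000000 + p_d*0.052333] = 0.008216
  V(0,+0) = exp(-r*dt) * [p_u*0.008216 + p_m*0.086345 + p_d*0.332181] = 0.111110

Answer: Price = V(0,0) = 0.1111


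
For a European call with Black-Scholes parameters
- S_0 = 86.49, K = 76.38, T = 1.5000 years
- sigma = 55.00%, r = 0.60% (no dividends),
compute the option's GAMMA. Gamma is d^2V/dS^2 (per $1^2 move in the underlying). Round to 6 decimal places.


Answer: Gamma = 0.005935

Derivation:
d1 = 0.5347056754; d2 = -0.1389040038
phi(d1) = 0.3458003779; exp(-qT) = 1.0000000000; exp(-rT) = 0.9910403788
Gamma = exp(-qT) * phi(d1) / (S * sigma * sqrt(T)) = 1.0000000000 * 0.3458003779 / (86.4900 * 0.5500 * 1.2247448714) = 0.005935


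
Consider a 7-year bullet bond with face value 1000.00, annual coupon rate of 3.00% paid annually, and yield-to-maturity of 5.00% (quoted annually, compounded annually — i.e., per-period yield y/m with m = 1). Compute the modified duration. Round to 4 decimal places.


Coupon per period c = face * coupon_rate / m = 30.000000
Periods per year m = 1; per-period yield y/m = 0.050000
Number of cashflows N = 7
Cashflows (t years, CF_t, discount factor 1/(1+y/m)^(m*t), PV):
  t = 1.0000: CF_t = 30.000000, DF = 0.952381, PV = 28.571429
  t = 2.0000: CF_t = 30.000000, DF = 0.907029, PV = 27.210884
  t = 3.0000: CF_t = 30.000000, DF = 0.863838, PV = 25.915128
  t = 4.0000: CF_t = 30.000000, DF = 0.822702, PV = 24.681074
  t = 5.0000: CF_t = 30.000000, DF = 0.783526, PV = 23.505785
  t = 6.0000: CF_t = 30.000000, DF = 0.746215, PV = 22.386462
  t = 7.0000: CF_t = 1030.000000, DF = 0.710681, PV = 732.001770
Price P = sum_t PV_t = 884.272532
First compute Macaulay numerator sum_t t * PV_t:
  t * PV_t at t = 1.0000: 28.571429
  t * PV_t at t = 2.0000: 54.421769
  t * PV_t at t = 3.0000: 77.745384
  t * PV_t at t = 4.0000: 98.724297
  t * PV_t at t = 5.0000: 117.528925
  t * PV_t at t = 6.0000: 134.318771
  t * PV_t at t = 7.0000: 5124.012390
Macaulay duration D = 5635.322965 / 884.272532 = 6.372835
Modified duration = D / (1 + y/m) = 6.372835 / (1 + 0.050000) = 6.069367

Answer: Modified duration = 6.0694


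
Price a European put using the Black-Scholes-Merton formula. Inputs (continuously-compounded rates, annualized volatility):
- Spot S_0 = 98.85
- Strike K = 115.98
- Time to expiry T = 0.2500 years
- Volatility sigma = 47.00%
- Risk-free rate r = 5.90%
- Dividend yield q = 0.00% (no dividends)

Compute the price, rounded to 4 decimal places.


d1 = (ln(S/K) + (r - q + 0.5*sigma^2) * T) / (sigma * sqrt(T)) = -0.49979452
d2 = d1 - sigma * sqrt(T) = -0.73479452
exp(-rT) = 0.98535825; exp(-qT) = 1.00000000
P = K * exp(-rT) * N(-d2) - S_0 * exp(-qT) * N(-d1)
N(-d1) = 0.69139012; N(-d2) = 0.76876768
P = 115.9800 * 0.98535825 * 0.76876768 - 98.8500 * 1.00000000 * 0.69139012 = 19.5123

Answer: Price = 19.5123


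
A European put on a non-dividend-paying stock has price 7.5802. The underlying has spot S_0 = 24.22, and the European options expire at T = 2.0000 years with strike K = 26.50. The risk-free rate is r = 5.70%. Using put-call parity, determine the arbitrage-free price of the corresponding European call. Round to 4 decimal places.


Answer: Call price = 8.1554

Derivation:
Put-call parity: C - P = S_0 * exp(-qT) - K * exp(-rT).
S_0 * exp(-qT) = 24.2200 * 1.00000000 = 24.22000000
K * exp(-rT) = 26.5000 * 0.89225796 = 23.64483583
C = P + S*exp(-qT) - K*exp(-rT)
C = 7.5802 + 24.22000000 - 23.64483583 = 8.1554


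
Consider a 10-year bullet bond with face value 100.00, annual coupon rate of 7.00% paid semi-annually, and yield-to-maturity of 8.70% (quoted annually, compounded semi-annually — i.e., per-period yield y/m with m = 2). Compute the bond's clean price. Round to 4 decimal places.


Answer: Price = 88.7981

Derivation:
Coupon per period c = face * coupon_rate / m = 3.500000
Periods per year m = 2; per-period yield y/m = 0.043500
Number of cashflows N = 20
Cashflows (t years, CF_t, discount factor 1/(1+y/m)^(m*t), PV):
  t = 0.5000: CF_t = 3.500000, DF = 0.958313, PV = 3.354097
  t = 1.0000: CF_t = 3.500000, DF = 0.918365, PV = 3.214276
  t = 1.5000: CF_t = 3.500000, DF = 0.880081, PV = 3.080283
  t = 2.0000: CF_t = 3.500000, DF = 0.843393, PV = 2.951877
  t = 2.5000: CF_t = 3.500000, DF = 0.808235, PV = 2.828823
  t = 3.0000: CF_t = 3.500000, DF = 0.774543, PV = 2.710899
  t = 3.5000: CF_t = 3.500000, DF = 0.742254, PV = 2.597891
  t = 4.0000: CF_t = 3.500000, DF = 0.711312, PV = 2.489593
  t = 4.5000: CF_t = 3.500000, DF = 0.681660, PV = 2.385811
  t = 5.0000: CF_t = 3.500000, DF = 0.653244, PV = 2.286354
  t = 5.5000: CF_t = 3.500000, DF = 0.626013, PV = 2.191044
  t = 6.0000: CF_t = 3.500000, DF = 0.599916, PV = 2.099707
  t = 6.5000: CF_t = 3.500000, DF = 0.574908, PV = 2.012177
  t = 7.0000: CF_t = 3.500000, DF = 0.550942, PV = 1.928296
  t = 7.5000: CF_t = 3.500000, DF = 0.527975, PV = 1.847912
  t = 8.0000: CF_t = 3.500000, DF = 0.505965, PV = 1.770879
  t = 8.5000: CF_t = 3.500000, DF = 0.484873, PV = 1.697057
  t = 9.0000: CF_t = 3.500000, DF = 0.464661, PV = 1.626312
  t = 9.5000: CF_t = 3.500000, DF = 0.445290, PV = 1.558517
  t = 10.0000: CF_t = 103.500000, DF = 0.426728, PV = 44.166327
Price P = sum_t PV_t = 88.798129


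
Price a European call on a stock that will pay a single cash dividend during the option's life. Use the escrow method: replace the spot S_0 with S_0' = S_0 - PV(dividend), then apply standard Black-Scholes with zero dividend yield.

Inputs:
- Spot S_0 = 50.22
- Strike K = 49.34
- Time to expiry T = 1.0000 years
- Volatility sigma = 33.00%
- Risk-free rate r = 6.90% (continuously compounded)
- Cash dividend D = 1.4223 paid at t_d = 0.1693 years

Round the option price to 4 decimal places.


Answer: Price = 7.6940

Derivation:
PV(D) = D * exp(-r * t_d) = 1.4223 * 0.98838627 = 1.40578179
S_0' = S_0 - PV(D) = 50.2200 - 1.40578179 = 48.81421821
d1 = (ln(S_0'/K) + (r + sigma^2/2)*T) / (sigma*sqrt(T)) = 0.34162581
d2 = d1 - sigma*sqrt(T) = 0.01162581
exp(-rT) = 0.93332668
N(d1) = 0.63368374; N(d2) = 0.50463792
C = S_0' * N(d1) - K * exp(-rT) * N(d2) = 48.81421821 * 0.63368374 - 49.3400 * 0.93332668 * 0.50463792 = 7.6940


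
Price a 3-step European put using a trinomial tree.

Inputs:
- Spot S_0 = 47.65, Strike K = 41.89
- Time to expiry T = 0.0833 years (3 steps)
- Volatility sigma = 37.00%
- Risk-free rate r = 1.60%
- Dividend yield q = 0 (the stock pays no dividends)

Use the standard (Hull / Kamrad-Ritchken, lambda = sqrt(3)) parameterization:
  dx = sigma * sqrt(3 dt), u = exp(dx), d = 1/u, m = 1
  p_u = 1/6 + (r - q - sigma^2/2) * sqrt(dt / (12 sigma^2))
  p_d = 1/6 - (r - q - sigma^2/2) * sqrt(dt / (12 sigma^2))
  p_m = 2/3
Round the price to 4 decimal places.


dt = T/N = 0.027767; dx = sigma*sqrt(3*dt) = 0.106788
u = exp(dx) = 1.112699; d = 1/u = 0.898716
p_u = 0.159848, p_m = 0.666667, p_d = 0.173486
Discount per step: exp(-r*dt) = 0.999556
Stock lattice S(k, j) with j the centered position index:
  k=0: S(0,+0) = 47.6500
  k=1: S(1,-1) = 42.8238; S(1,+0) = 47.6500; S(1,+1) = 53.0201
  k=2: S(2,-2) = 38.4864; S(2,-1) = 42.8238; S(2,+0) = 47.6500; S(2,+1) = 53.0201; S(2,+2) = 58.9954
  k=3: S(3,-3) = 34.5884; S(3,-2) = 38.4864; S(3,-1) = 42.8238; S(3,+0) = 47.6500; S(3,+1) = 53.0201; S(3,+2) = 58.9954; S(3,+3) = 65.6441
Terminal payoffs V(N, j) = max(K - S_T, 0):
  V(3,-3) = 7.301636; V(3,-2) = 3.403568; V(3,-1) = 0.000000; V(3,+0) = 0.000000; V(3,+1) = 0.000000; V(3,+2) = 0.000000; V(3,+3) = 0.000000
Backward induction: V(k, j) = exp(-r*dt) * [p_u * V(k+1, j+1) + p_m * V(k+1, j) + p_d * V(k+1, j-1)]
  V(2,-2) = exp(-r*dt) * [p_u*0.000000 + p_m*3.403568 + p_d*7.301636] = 3.534204
  V(2,-1) = exp(-r*dt) * [p_u*0.000000 + p_m*0.000000 + p_d*3.403568] = 0.590208
  V(2,+0) = exp(-r*dt) * [p_u*0.000000 + p_m*0.000000 + p_d*0.000000] = 0.000000
  V(2,+1) = exp(-r*dt) * [p_u*0.000000 + p_m*0.000000 + p_d*0.000000] = 0.000000
  V(2,+2) = exp(-r*dt) * [p_u*0.000000 + p_m*0.000000 + p_d*0.000000] = 0.000000
  V(1,-1) = exp(-r*dt) * [p_u*0.000000 + p_m*0.590208 + p_d*3.534204] = 1.006158
  V(1,+0) = exp(-r*dt) * [p_u*0.000000 + p_m*0.000000 + p_d*0.590208] = 0.102347
  V(1,+1) = exp(-r*dt) * [p_u*0.000000 + p_m*0.000000 + p_d*0.000000] = 0.000000
  V(0,+0) = exp(-r*dt) * [p_u*0.000000 + p_m*0.102347 + p_d*1.006158] = 0.242677

Answer: Price = V(0,0) = 0.2427


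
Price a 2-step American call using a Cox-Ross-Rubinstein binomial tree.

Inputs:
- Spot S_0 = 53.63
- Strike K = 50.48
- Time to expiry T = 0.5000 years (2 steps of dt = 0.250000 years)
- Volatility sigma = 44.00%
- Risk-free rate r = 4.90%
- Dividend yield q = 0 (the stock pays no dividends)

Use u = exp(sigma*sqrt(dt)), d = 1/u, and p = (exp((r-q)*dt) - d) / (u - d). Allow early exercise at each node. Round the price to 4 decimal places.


dt = T/N = 0.250000
u = exp(sigma*sqrt(dt)) = 1.246077; d = 1/u = 0.802519
p = (exp((r-q)*dt) - d) / (u - d) = 0.473008
Discount per step: exp(-r*dt) = 0.987825
Stock lattice S(k, i) with i counting down-moves:
  k=0: S(0,0) = 53.6300
  k=1: S(1,0) = 66.8271; S(1,1) = 43.0391
  k=2: S(2,0) = 83.2717; S(2,1) = 53.6300; S(2,2) = 34.5397
Terminal payoffs V(N, i) = max(S_T - K, 0):
  V(2,0) = 32.791688; V(2,1) = 3.150000; V(2,2) = 0.000000
Backward induction: V(k, i) = exp(-r*dt) * [p * V(k+1, i) + (1-p) * V(k+1, i+1)]; then take max(V_cont, immediate exercise) for American.
  V(1,0) = exp(-r*dt) * [p*32.791688 + (1-p)*3.150000] = 16.961703; exercise = 16.347095; V(1,0) = max -> 16.961703
  V(1,1) = exp(-r*dt) * [p*3.150000 + (1-p)*0.000000] = 1.471835; exercise = 0.000000; V(1,1) = max -> 1.471835
  V(0,0) = exp(-r*dt) * [p*16.961703 + (1-p)*1.471835] = 8.691543; exercise = 3.150000; V(0,0) = max -> 8.691543

Answer: Price = V(0,0) = 8.6915


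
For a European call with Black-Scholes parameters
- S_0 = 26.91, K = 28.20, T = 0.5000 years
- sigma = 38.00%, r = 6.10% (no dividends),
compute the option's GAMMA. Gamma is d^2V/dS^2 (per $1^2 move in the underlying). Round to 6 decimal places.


Answer: Gamma = 0.055024

Derivation:
d1 = 0.0735986019; d2 = -0.1951019749
phi(d1) = 0.3978632561; exp(-qT) = 1.0000000000; exp(-rT) = 0.9699604321
Gamma = exp(-qT) * phi(d1) / (S * sigma * sqrt(T)) = 1.0000000000 * 0.3978632561 / (26.9100 * 0.3800 * 0.7071067812) = 0.055024


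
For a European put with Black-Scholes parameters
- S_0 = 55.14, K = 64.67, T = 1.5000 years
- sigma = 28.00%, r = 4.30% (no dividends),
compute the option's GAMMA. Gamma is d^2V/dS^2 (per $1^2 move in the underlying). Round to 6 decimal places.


Answer: Gamma = 0.020981

Derivation:
d1 = -0.1053339198; d2 = -0.4482624838
phi(d1) = 0.3967352289; exp(-qT) = 1.0000000000; exp(-rT) = 0.9375361143
Gamma = exp(-qT) * phi(d1) / (S * sigma * sqrt(T)) = 1.0000000000 * 0.3967352289 / (55.1400 * 0.2800 * 1.2247448714) = 0.020981


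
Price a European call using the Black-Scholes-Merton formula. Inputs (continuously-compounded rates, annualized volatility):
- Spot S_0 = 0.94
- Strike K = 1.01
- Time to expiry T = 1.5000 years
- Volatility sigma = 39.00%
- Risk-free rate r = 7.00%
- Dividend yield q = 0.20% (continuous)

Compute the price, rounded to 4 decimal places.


d1 = (ln(S/K) + (r - q + 0.5*sigma^2) * T) / (sigma * sqrt(T)) = 0.30199752
d2 = d1 - sigma * sqrt(T) = -0.17565298
exp(-rT) = 0.90032452; exp(-qT) = 0.99700450
C = S_0 * exp(-qT) * N(d1) - K * exp(-rT) * N(d2)
N(d1) = 0.61867302; N(d2) = 0.43028329
C = 0.9400 * 0.99700450 * 0.61867302 - 1.0100 * 0.90032452 * 0.43028329 = 0.1885

Answer: Price = 0.1885


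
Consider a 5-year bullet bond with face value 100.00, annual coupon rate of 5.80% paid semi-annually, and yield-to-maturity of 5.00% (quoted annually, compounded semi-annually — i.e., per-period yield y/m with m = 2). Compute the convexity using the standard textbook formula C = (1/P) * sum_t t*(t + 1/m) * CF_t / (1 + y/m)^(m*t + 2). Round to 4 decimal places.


Answer: Convexity = 22.1821

Derivation:
Coupon per period c = face * coupon_rate / m = 2.900000
Periods per year m = 2; per-period yield y/m = 0.025000
Number of cashflows N = 10
Cashflows (t years, CF_t, discount factor 1/(1+y/m)^(m*t), PV):
  t = 0.5000: CF_t = 2.900000, DF = 0.975610, PV = 2.829268
  t = 1.0000: CF_t = 2.900000, DF = 0.951814, PV = 2.760262
  t = 1.5000: CF_t = 2.900000, DF = 0.928599, PV = 2.692938
  t = 2.0000: CF_t = 2.900000, DF = 0.905951, PV = 2.627257
  t = 2.5000: CF_t = 2.900000, DF = 0.883854, PV = 2.563177
  t = 3.0000: CF_t = 2.900000, DF = 0.862297, PV = 2.500661
  t = 3.5000: CF_t = 2.900000, DF = 0.841265, PV = 2.439669
  t = 4.0000: CF_t = 2.900000, DF = 0.820747, PV = 2.380165
  t = 4.5000: CF_t = 2.900000, DF = 0.800728, PV = 2.322112
  t = 5.0000: CF_t = 102.900000, DF = 0.781198, PV = 80.385316
Price P = sum_t PV_t = 103.500826
Convexity numerator sum_t t*(t + 1/m) * CF_t / (1+y/m)^(m*t + 2):
  t = 0.5000: term = 1.346469
  t = 1.0000: term = 3.940885
  t = 1.5000: term = 7.689532
  t = 2.0000: term = 12.503305
  t = 2.5000: term = 18.297519
  t = 3.0000: term = 24.991733
  t = 3.5000: term = 32.509571
  t = 4.0000: term = 40.778557
  t = 4.5000: term = 49.729947
  t = 5.0000: term = 2104.077266
Convexity = (1/P) * sum = 2295.864784 / 103.500826 = 22.182092


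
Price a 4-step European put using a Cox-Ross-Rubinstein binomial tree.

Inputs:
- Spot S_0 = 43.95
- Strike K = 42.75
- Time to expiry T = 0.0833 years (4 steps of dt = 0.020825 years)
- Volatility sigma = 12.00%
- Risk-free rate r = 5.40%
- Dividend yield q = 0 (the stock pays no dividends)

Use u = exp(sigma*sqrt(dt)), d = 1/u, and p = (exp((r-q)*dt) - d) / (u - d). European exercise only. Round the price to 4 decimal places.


Answer: Price = V(0,0) = 0.1513

Derivation:
dt = T/N = 0.020825
u = exp(sigma*sqrt(dt)) = 1.017468; d = 1/u = 0.982832
p = (exp((r-q)*dt) - d) / (u - d) = 0.528157
Discount per step: exp(-r*dt) = 0.998876
Stock lattice S(k, i) with i counting down-moves:
  k=0: S(0,0) = 43.9500
  k=1: S(1,0) = 44.7177; S(1,1) = 43.1955
  k=2: S(2,0) = 45.4988; S(2,1) = 43.9500; S(2,2) = 42.4539
  k=3: S(3,0) = 46.2936; S(3,1) = 44.7177; S(3,2) = 43.1955; S(3,3) = 41.7250
  k=4: S(4,0) = 47.1023; S(4,1) = 45.4988; S(4,2) = 43.9500; S(4,3) = 42.4539; S(4,4) = 41.0087
Terminal payoffs V(N, i) = max(K - S_T, 0):
  V(4,0) = 0.000000; V(4,1) = 0.000000; V(4,2) = 0.000000; V(4,3) = 0.296110; V(4,4) = 1.741291
Backward induction: V(k, i) = exp(-r*dt) * [p * V(k+1, i) + (1-p) * V(k+1, i+1)].
  V(3,0) = exp(-r*dt) * [p*0.000000 + (1-p)*0.000000] = 0.000000
  V(3,1) = exp(-r*dt) * [p*0.000000 + (1-p)*0.000000] = 0.000000
  V(3,2) = exp(-r*dt) * [p*0.000000 + (1-p)*0.296110] = 0.139561
  V(3,3) = exp(-r*dt) * [p*0.296110 + (1-p)*1.741291] = 0.976910
  V(2,0) = exp(-r*dt) * [p*0.000000 + (1-p)*0.000000] = 0.000000
  V(2,1) = exp(-r*dt) * [p*0.000000 + (1-p)*0.139561] = 0.065777
  V(2,2) = exp(-r*dt) * [p*0.139561 + (1-p)*0.976910] = 0.534057
  V(1,0) = exp(-r*dt) * [p*0.000000 + (1-p)*0.065777] = 0.031001
  V(1,1) = exp(-r*dt) * [p*0.065777 + (1-p)*0.534057] = 0.286409
  V(0,0) = exp(-r*dt) * [p*0.031001 + (1-p)*0.286409] = 0.151344


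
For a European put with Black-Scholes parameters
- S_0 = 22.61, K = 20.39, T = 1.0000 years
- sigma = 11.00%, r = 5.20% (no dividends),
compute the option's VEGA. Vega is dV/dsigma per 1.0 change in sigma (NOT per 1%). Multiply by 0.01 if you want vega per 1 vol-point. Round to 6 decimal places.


d1 = 1.4672518337; d2 = 1.3572518337
phi(d1) = 0.1359657171; exp(-qT) = 1.0000000000; exp(-rT) = 0.9493288668
Vega = S * exp(-qT) * phi(d1) * sqrt(T) = 22.6100 * 1.0000000000 * 0.1359657171 * 1.0000000000 = 3.074185

Answer: Vega = 3.074185


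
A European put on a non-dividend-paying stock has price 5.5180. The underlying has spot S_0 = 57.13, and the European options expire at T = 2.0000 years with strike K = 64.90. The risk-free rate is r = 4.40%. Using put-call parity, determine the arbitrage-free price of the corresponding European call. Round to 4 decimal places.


Answer: Call price = 3.2151

Derivation:
Put-call parity: C - P = S_0 * exp(-qT) - K * exp(-rT).
S_0 * exp(-qT) = 57.1300 * 1.00000000 = 57.13000000
K * exp(-rT) = 64.9000 * 0.91576088 = 59.43288090
C = P + S*exp(-qT) - K*exp(-rT)
C = 5.5180 + 57.13000000 - 59.43288090 = 3.2151


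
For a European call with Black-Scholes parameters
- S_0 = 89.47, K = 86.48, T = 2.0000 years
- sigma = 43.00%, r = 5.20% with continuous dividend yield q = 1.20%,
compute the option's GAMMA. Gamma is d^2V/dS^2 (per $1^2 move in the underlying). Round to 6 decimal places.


Answer: Gamma = 0.006344

Derivation:
d1 = 0.4915053196; d2 = -0.1166065123
phi(d1) = 0.3535510918; exp(-qT) = 0.9762857098; exp(-rT) = 0.9012252974
Gamma = exp(-qT) * phi(d1) / (S * sigma * sqrt(T)) = 0.9762857098 * 0.3535510918 / (89.4700 * 0.4300 * 1.4142135624) = 0.006344


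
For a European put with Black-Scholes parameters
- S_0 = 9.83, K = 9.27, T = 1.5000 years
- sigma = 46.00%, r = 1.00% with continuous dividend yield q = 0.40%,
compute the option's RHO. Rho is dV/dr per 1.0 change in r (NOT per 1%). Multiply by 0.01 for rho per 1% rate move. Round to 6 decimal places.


d1 = 0.4017794269; d2 = -0.1616032139
phi(d1) = 0.3680075270; exp(-qT) = 0.9940179641; exp(-rT) = 0.9851119396
N(-d2) = 0.5641908369
Rho = -K*T*exp(-rT)*N(-d2) = -9.2700 * 1.5000 * 0.9851119396 * 0.5641908369 = -7.728276

Answer: Rho = -7.728276


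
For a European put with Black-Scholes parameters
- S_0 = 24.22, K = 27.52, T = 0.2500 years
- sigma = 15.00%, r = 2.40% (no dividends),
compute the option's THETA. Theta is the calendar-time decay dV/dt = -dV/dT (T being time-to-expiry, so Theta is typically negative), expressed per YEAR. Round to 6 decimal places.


d1 = -1.5856236659; d2 = -1.6606236659
phi(d1) = 0.1134900923; exp(-qT) = 1.0000000000; exp(-rT) = 0.9940179641
Theta = -S*exp(-qT)*phi(d1)*sigma/(2*sqrt(T)) + r*K*exp(-rT)*N(-d2) - q*S*exp(-qT)*N(-d1)
N(-d1) = 0.9435876478; N(-d2) = 0.9516054736; sqrt(T) = 0.5000000000
Term 1 = -24.2200 * 1.0000000000 * 0.1134900923 * 0.1500 / (2 * 0.5000000000) = -0.4123095053
Term 2 = 0.0240 * 27.5200 * 0.9940179641 * 0.9516054736 = 0.6247565756
Term 3 = 0 (no dividend yield, q = 0)
Theta = -0.4123095053 + (0.6247565756) + (0.0000000000) = 0.212447

Answer: Theta = 0.212447


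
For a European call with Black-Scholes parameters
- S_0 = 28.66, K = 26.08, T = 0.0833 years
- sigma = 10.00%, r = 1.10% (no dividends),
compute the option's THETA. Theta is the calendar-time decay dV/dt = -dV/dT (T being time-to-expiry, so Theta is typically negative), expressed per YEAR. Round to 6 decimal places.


d1 = 3.3146472596; d2 = 3.2857855202
phi(d1) = 0.0016411111; exp(-qT) = 1.0000000000; exp(-rT) = 0.9990841197
Theta = -S*exp(-qT)*phi(d1)*sigma/(2*sqrt(T)) - r*K*exp(-rT)*N(d2) + q*S*exp(-qT)*N(d1)
N(d1) = 0.9995412058; N(d2) = 0.9994915079; sqrt(T) = 0.2886173938
Term 1 = -28.6600 * 1.0000000000 * 0.0016411111 * 0.1000 / (2 * 0.2886173938) = -0.0081481999
Term 2 = -0.0110 * 26.0800 * 0.9990841197 * 0.9994915079 = -0.2864715097
Term 3 = 0 (no dividend yield, q = 0)
Theta = -0.0081481999 + (-0.2864715097) + (0.0000000000) = -0.294620

Answer: Theta = -0.294620


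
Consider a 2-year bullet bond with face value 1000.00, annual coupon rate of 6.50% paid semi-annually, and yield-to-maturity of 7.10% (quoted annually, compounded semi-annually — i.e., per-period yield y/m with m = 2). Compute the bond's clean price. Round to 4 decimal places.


Coupon per period c = face * coupon_rate / m = 32.500000
Periods per year m = 2; per-period yield y/m = 0.035500
Number of cashflows N = 4
Cashflows (t years, CF_t, discount factor 1/(1+y/m)^(m*t), PV):
  t = 0.5000: CF_t = 32.500000, DF = 0.965717, PV = 31.385804
  t = 1.0000: CF_t = 32.500000, DF = 0.932609, PV = 30.309806
  t = 1.5000: CF_t = 32.500000, DF = 0.900637, PV = 29.270696
  t = 2.0000: CF_t = 1032.500000, DF = 0.869760, PV = 898.027523
Price P = sum_t PV_t = 988.993829

Answer: Price = 988.9938


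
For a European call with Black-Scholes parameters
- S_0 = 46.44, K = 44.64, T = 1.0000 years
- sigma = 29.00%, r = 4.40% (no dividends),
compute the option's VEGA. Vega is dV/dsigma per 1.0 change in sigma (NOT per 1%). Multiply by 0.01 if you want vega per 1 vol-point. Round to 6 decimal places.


Answer: Vega = 16.868736

Derivation:
d1 = 0.4330373750; d2 = 0.1430373750
phi(d1) = 0.3632371990; exp(-qT) = 1.0000000000; exp(-rT) = 0.9569539575
Vega = S * exp(-qT) * phi(d1) * sqrt(T) = 46.4400 * 1.0000000000 * 0.3632371990 * 1.0000000000 = 16.868736


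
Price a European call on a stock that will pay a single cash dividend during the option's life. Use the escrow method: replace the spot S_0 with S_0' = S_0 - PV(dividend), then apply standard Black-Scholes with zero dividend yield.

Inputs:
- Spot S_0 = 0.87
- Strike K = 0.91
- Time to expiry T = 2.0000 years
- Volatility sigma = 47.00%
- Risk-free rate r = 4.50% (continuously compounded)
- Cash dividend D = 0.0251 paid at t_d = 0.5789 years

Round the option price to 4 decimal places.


Answer: Price = 0.2253

Derivation:
PV(D) = D * exp(-r * t_d) = 0.0251 * 0.97428589 = 0.02445458
S_0' = S_0 - PV(D) = 0.8700 - 0.02445458 = 0.84554542
d1 = (ln(S_0'/K) + (r + sigma^2/2)*T) / (sigma*sqrt(T)) = 0.35722025
d2 = d1 - sigma*sqrt(T) = -0.30746012
exp(-rT) = 0.91393119
N(d1) = 0.63953654; N(d2) = 0.37924659
C = S_0' * N(d1) - K * exp(-rT) * N(d2) = 0.84554542 * 0.63953654 - 0.9100 * 0.91393119 * 0.37924659 = 0.2253


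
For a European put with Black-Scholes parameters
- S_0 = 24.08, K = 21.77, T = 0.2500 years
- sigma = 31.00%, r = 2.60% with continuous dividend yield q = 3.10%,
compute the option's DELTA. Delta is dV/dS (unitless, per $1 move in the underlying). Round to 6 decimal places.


d1 = 0.7200725496; d2 = 0.5650725496
phi(d1) = 0.3078351792; exp(-qT) = 0.9922799538; exp(-rT) = 0.9935210793
N(-d1) = 0.2357401639
Delta = -exp(-qT) * N(-d1) = -0.9922799538 * 0.2357401639 = -0.233920

Answer: Delta = -0.233920


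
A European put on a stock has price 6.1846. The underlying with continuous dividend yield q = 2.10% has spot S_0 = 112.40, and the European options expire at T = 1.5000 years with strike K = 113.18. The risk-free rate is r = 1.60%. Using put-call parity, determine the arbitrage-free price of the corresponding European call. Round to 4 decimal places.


Put-call parity: C - P = S_0 * exp(-qT) - K * exp(-rT).
S_0 * exp(-qT) = 112.4000 * 0.96899096 = 108.91458351
K * exp(-rT) = 113.1800 * 0.97628571 = 110.49601663
C = P + S*exp(-qT) - K*exp(-rT)
C = 6.1846 + 108.91458351 - 110.49601663 = 4.6032

Answer: Call price = 4.6032


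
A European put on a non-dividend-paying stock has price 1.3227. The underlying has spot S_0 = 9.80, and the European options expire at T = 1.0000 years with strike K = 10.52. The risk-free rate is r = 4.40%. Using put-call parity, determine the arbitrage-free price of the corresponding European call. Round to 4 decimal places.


Put-call parity: C - P = S_0 * exp(-qT) - K * exp(-rT).
S_0 * exp(-qT) = 9.8000 * 1.00000000 = 9.80000000
K * exp(-rT) = 10.5200 * 0.95695396 = 10.06715563
C = P + S*exp(-qT) - K*exp(-rT)
C = 1.3227 + 9.80000000 - 10.06715563 = 1.0555

Answer: Call price = 1.0555


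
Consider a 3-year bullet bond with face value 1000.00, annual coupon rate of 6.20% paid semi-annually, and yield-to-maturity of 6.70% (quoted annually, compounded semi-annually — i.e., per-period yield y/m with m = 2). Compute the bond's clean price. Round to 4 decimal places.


Coupon per period c = face * coupon_rate / m = 31.000000
Periods per year m = 2; per-period yield y/m = 0.033500
Number of cashflows N = 6
Cashflows (t years, CF_t, discount factor 1/(1+y/m)^(m*t), PV):
  t = 0.5000: CF_t = 31.000000, DF = 0.967586, PV = 29.995162
  t = 1.0000: CF_t = 31.000000, DF = 0.936222, PV = 29.022895
  t = 1.5000: CF_t = 31.000000, DF = 0.905876, PV = 28.082143
  t = 2.0000: CF_t = 31.000000, DF = 0.876512, PV = 27.171885
  t = 2.5000: CF_t = 31.000000, DF = 0.848101, PV = 26.291132
  t = 3.0000: CF_t = 1031.000000, DF = 0.820611, PV = 846.049512
Price P = sum_t PV_t = 986.612730

Answer: Price = 986.6127


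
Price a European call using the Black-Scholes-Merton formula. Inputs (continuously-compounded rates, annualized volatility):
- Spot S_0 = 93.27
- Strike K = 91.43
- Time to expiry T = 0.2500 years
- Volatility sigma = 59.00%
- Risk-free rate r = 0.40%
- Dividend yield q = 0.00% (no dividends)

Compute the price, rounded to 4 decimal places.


d1 = (ln(S/K) + (r - q + 0.5*sigma^2) * T) / (sigma * sqrt(T)) = 0.21843173
d2 = d1 - sigma * sqrt(T) = -0.07656827
exp(-rT) = 0.99900050; exp(-qT) = 1.00000000
C = S_0 * exp(-qT) * N(d1) - K * exp(-rT) * N(d2)
N(d1) = 0.58645363; N(d2) = 0.46948350
C = 93.2700 * 1.00000000 * 0.58645363 - 91.4300 * 0.99900050 * 0.46948350 = 11.8166

Answer: Price = 11.8166


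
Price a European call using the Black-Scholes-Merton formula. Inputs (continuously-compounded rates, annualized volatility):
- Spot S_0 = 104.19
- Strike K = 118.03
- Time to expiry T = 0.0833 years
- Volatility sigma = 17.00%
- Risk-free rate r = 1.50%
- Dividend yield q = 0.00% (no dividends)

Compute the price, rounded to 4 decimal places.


d1 = (ln(S/K) + (r - q + 0.5*sigma^2) * T) / (sigma * sqrt(T)) = -2.49199218
d2 = d1 - sigma * sqrt(T) = -2.54105714
exp(-rT) = 0.99875128; exp(-qT) = 1.00000000
C = S_0 * exp(-qT) * N(d1) - K * exp(-rT) * N(d2)
N(d1) = 0.00635144; N(d2) = 0.00552589
C = 104.1900 * 1.00000000 * 0.00635144 - 118.0300 * 0.99875128 * 0.00552589 = 0.0104

Answer: Price = 0.0104


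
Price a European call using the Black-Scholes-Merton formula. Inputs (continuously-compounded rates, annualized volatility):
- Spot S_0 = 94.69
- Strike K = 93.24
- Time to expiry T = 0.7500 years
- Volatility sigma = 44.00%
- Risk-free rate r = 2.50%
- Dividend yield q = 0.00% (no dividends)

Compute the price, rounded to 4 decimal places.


Answer: Price = 15.7144

Derivation:
d1 = (ln(S/K) + (r - q + 0.5*sigma^2) * T) / (sigma * sqrt(T)) = 0.28022898
d2 = d1 - sigma * sqrt(T) = -0.10082220
exp(-rT) = 0.98142469; exp(-qT) = 1.00000000
C = S_0 * exp(-qT) * N(d1) - K * exp(-rT) * N(d2)
N(d1) = 0.61034908; N(d2) = 0.45984580
C = 94.6900 * 1.00000000 * 0.61034908 - 93.2400 * 0.98142469 * 0.45984580 = 15.7144


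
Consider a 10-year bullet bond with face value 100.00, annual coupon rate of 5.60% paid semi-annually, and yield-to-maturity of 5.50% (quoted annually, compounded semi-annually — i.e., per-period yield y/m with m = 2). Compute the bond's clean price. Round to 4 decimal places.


Coupon per period c = face * coupon_rate / m = 2.800000
Periods per year m = 2; per-period yield y/m = 0.027500
Number of cashflows N = 20
Cashflows (t years, CF_t, discount factor 1/(1+y/m)^(m*t), PV):
  t = 0.5000: CF_t = 2.800000, DF = 0.973236, PV = 2.725061
  t = 1.0000: CF_t = 2.800000, DF = 0.947188, PV = 2.652127
  t = 1.5000: CF_t = 2.800000, DF = 0.921838, PV = 2.581146
  t = 2.0000: CF_t = 2.800000, DF = 0.897166, PV = 2.512064
  t = 2.5000: CF_t = 2.800000, DF = 0.873154, PV = 2.444831
  t = 3.0000: CF_t = 2.800000, DF = 0.849785, PV = 2.379398
  t = 3.5000: CF_t = 2.800000, DF = 0.827041, PV = 2.315716
  t = 4.0000: CF_t = 2.800000, DF = 0.804906, PV = 2.253738
  t = 4.5000: CF_t = 2.800000, DF = 0.783364, PV = 2.193419
  t = 5.0000: CF_t = 2.800000, DF = 0.762398, PV = 2.134714
  t = 5.5000: CF_t = 2.800000, DF = 0.741993, PV = 2.077581
  t = 6.0000: CF_t = 2.800000, DF = 0.722134, PV = 2.021976
  t = 6.5000: CF_t = 2.800000, DF = 0.702807, PV = 1.967860
  t = 7.0000: CF_t = 2.800000, DF = 0.683997, PV = 1.915192
  t = 7.5000: CF_t = 2.800000, DF = 0.665691, PV = 1.863934
  t = 8.0000: CF_t = 2.800000, DF = 0.647874, PV = 1.814048
  t = 8.5000: CF_t = 2.800000, DF = 0.630535, PV = 1.765497
  t = 9.0000: CF_t = 2.800000, DF = 0.613659, PV = 1.718245
  t = 9.5000: CF_t = 2.800000, DF = 0.597235, PV = 1.672258
  t = 10.0000: CF_t = 102.800000, DF = 0.581251, PV = 59.752558
Price P = sum_t PV_t = 100.761363

Answer: Price = 100.7614
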